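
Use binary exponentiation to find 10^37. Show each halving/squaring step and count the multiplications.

Computing 10^37 by squaring (build up from 10^1; each line after the first costs one multiplication):

10^1 = 10
10^2 = (10^1)^2 = 10^2 = 100
10^4 = (10^2)^2 = 100^2 = 10000
10^8 = (10^4)^2 = 10000^2 = 100000000
10^9 = 10 * 10^8 = 10 * 100000000 = 1000000000
10^18 = (10^9)^2 = 1000000000^2 = 1000000000000000000
10^36 = (10^18)^2 = 1000000000000000000^2 = 1000000000000000000000000000000000000
10^37 = 10 * 10^36 = 10 * 1000000000000000000000000000000000000 = 10000000000000000000000000000000000000

Result: 10000000000000000000000000000000000000
Multiplications needed: 7 (7 lines after 10^1)

10^37 = 10000000000000000000000000000000000000. Using exponentiation by squaring, this requires 7 multiplications. The key idea: if the exponent is even, square the half-power; if odd, multiply by the base once.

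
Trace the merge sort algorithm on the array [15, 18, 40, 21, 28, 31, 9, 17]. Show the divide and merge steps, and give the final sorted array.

Merge sort trace:

Split: [15, 18, 40, 21, 28, 31, 9, 17] -> [15, 18, 40, 21] and [28, 31, 9, 17]
  Split: [15, 18, 40, 21] -> [15, 18] and [40, 21]
    Split: [15, 18] -> [15] and [18]
    Merge: [15] + [18] -> [15, 18]
    Split: [40, 21] -> [40] and [21]
    Merge: [40] + [21] -> [21, 40]
  Merge: [15, 18] + [21, 40] -> [15, 18, 21, 40]
  Split: [28, 31, 9, 17] -> [28, 31] and [9, 17]
    Split: [28, 31] -> [28] and [31]
    Merge: [28] + [31] -> [28, 31]
    Split: [9, 17] -> [9] and [17]
    Merge: [9] + [17] -> [9, 17]
  Merge: [28, 31] + [9, 17] -> [9, 17, 28, 31]
Merge: [15, 18, 21, 40] + [9, 17, 28, 31] -> [9, 15, 17, 18, 21, 28, 31, 40]

Final sorted array: [9, 15, 17, 18, 21, 28, 31, 40]

The merge sort proceeds by recursively splitting the array and merging sorted halves.
After all merges, the sorted array is [9, 15, 17, 18, 21, 28, 31, 40].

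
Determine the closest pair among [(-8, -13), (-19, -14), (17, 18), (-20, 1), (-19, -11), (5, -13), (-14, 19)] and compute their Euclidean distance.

Computing all pairwise distances among 7 points:

d((-8, -13), (-19, -14)) = 11.0454
d((-8, -13), (17, 18)) = 39.8246
d((-8, -13), (-20, 1)) = 18.4391
d((-8, -13), (-19, -11)) = 11.1803
d((-8, -13), (5, -13)) = 13.0
d((-8, -13), (-14, 19)) = 32.5576
d((-19, -14), (17, 18)) = 48.1664
d((-19, -14), (-20, 1)) = 15.0333
d((-19, -14), (-19, -11)) = 3.0 <-- minimum
d((-19, -14), (5, -13)) = 24.0208
d((-19, -14), (-14, 19)) = 33.3766
d((17, 18), (-20, 1)) = 40.7185
d((17, 18), (-19, -11)) = 46.2277
d((17, 18), (5, -13)) = 33.2415
d((17, 18), (-14, 19)) = 31.0161
d((-20, 1), (-19, -11)) = 12.0416
d((-20, 1), (5, -13)) = 28.6531
d((-20, 1), (-14, 19)) = 18.9737
d((-19, -11), (5, -13)) = 24.0832
d((-19, -11), (-14, 19)) = 30.4138
d((5, -13), (-14, 19)) = 37.2156

Closest pair: (-19, -14) and (-19, -11) with distance 3.0

The closest pair is (-19, -14) and (-19, -11) with Euclidean distance 3.0. For 7 points, brute-force pairwise comparison is shown above. For large n, the divide-and-conquer algorithm (sort by x, recurse on halves, check the dividing strip) achieves O(n log n).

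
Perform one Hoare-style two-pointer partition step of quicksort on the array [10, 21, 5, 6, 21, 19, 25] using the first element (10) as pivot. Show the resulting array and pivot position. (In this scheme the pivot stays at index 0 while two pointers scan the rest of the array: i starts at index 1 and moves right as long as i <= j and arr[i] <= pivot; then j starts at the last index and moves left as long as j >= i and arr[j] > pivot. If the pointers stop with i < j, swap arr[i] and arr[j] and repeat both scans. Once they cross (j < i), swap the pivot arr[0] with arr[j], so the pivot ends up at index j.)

Hoare-style two-pointer partition with pivot = 10:

Initial array: [10, 21, 5, 6, 21, 19, 25]

Pointers start at i = 1, j = 6.
i stops at index 1 (arr[1]=21 > 10), j stops at index 3 (arr[3]=6 <= 10): swap arr[1] and arr[3], array becomes [10, 6, 5, 21, 21, 19, 25]
i ends at 3, j ends at 2: the pointers have crossed (j < i), so scanning stops.

Swap pivot arr[0] with arr[2] to place pivot at position 2: [5, 6, 10, 21, 21, 19, 25]
Pivot position: 2

After partitioning with pivot 10, the array becomes [5, 6, 10, 21, 21, 19, 25]. The pivot is placed at index 2. All elements to the left of the pivot are <= 10, and all elements to the right are > 10.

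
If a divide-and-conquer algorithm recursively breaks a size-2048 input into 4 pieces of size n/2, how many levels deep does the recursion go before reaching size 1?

For divide and conquer with division factor 2:

Problem sizes at each level:
Level 0: 2048
Level 1: 1024
Level 2: 512
Level 3: 256
Level 4: 128
Level 5: 64
Level 6: 32
Level 7: 16
Level 8: 8
Level 9: 4
Level 10: 2
Level 11: 1

The root is level 0 and the size-1 base case is level 11 (the tree spans levels 0 through 11, i.e. 12 levels counting the root), so the depth is the number of divisions: log_2(2048) = 11

The recursion tree depth is log_2(2048) = 11. At each level, the problem size is divided by 2, so it takes 11 divisions to reduce to a base case of size 1. The algorithm makes 4 recursive calls at each level.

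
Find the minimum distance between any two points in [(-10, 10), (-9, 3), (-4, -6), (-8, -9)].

Computing all pairwise distances among 4 points:

d((-10, 10), (-9, 3)) = 7.0711
d((-10, 10), (-4, -6)) = 17.088
d((-10, 10), (-8, -9)) = 19.105
d((-9, 3), (-4, -6)) = 10.2956
d((-9, 3), (-8, -9)) = 12.0416
d((-4, -6), (-8, -9)) = 5.0 <-- minimum

Closest pair: (-4, -6) and (-8, -9) with distance 5.0

The closest pair is (-4, -6) and (-8, -9) with Euclidean distance 5.0. For 4 points, brute-force pairwise comparison is shown above. For large n, the divide-and-conquer algorithm (sort by x, recurse on halves, check the dividing strip) achieves O(n log n).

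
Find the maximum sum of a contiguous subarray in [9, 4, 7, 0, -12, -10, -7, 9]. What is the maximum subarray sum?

Using Kadane's algorithm on [9, 4, 7, 0, -12, -10, -7, 9]:

Scanning through the array:
Position 1 (value 4): max_ending_here = 13, max_so_far = 13
Position 2 (value 7): max_ending_here = 20, max_so_far = 20
Position 3 (value 0): max_ending_here = 20, max_so_far = 20
Position 4 (value -12): max_ending_here = 8, max_so_far = 20
Position 5 (value -10): max_ending_here = -2, max_so_far = 20
Position 6 (value -7): max_ending_here = -7, max_so_far = 20
Position 7 (value 9): max_ending_here = 9, max_so_far = 20

Maximum subarray: [9, 4, 7]
Maximum sum: 20

The maximum subarray is [9, 4, 7] with sum 20. This subarray runs from index 0 to index 2.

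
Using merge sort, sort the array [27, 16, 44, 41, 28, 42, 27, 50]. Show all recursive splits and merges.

Merge sort trace:

Split: [27, 16, 44, 41, 28, 42, 27, 50] -> [27, 16, 44, 41] and [28, 42, 27, 50]
  Split: [27, 16, 44, 41] -> [27, 16] and [44, 41]
    Split: [27, 16] -> [27] and [16]
    Merge: [27] + [16] -> [16, 27]
    Split: [44, 41] -> [44] and [41]
    Merge: [44] + [41] -> [41, 44]
  Merge: [16, 27] + [41, 44] -> [16, 27, 41, 44]
  Split: [28, 42, 27, 50] -> [28, 42] and [27, 50]
    Split: [28, 42] -> [28] and [42]
    Merge: [28] + [42] -> [28, 42]
    Split: [27, 50] -> [27] and [50]
    Merge: [27] + [50] -> [27, 50]
  Merge: [28, 42] + [27, 50] -> [27, 28, 42, 50]
Merge: [16, 27, 41, 44] + [27, 28, 42, 50] -> [16, 27, 27, 28, 41, 42, 44, 50]

Final sorted array: [16, 27, 27, 28, 41, 42, 44, 50]

The merge sort proceeds by recursively splitting the array and merging sorted halves.
After all merges, the sorted array is [16, 27, 27, 28, 41, 42, 44, 50].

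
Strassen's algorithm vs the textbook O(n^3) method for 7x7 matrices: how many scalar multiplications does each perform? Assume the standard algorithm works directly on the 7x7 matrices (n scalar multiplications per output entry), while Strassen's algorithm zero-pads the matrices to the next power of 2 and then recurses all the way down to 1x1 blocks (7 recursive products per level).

Matrix multiplication for 7x7 matrices:

Strassen's algorithm requires power-of-2 dimensions. Pad 7x7 to 8x8 (next power of 2).

Standard algorithm: 7^3 = 343 multiplications
Strassen's algorithm: 7^(log2(8)) = 7^3 = 343 multiplications
Savings: 343 - 343 = 0 multiplications

Standard: 343 multiplications (7^3). Strassen: 343 multiplications (7^3, after padding to 8x8). Strassen reduces 8 recursive multiplications to 7 at each level.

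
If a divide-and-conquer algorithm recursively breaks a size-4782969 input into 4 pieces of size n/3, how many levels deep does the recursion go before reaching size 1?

For divide and conquer with division factor 3:

Problem sizes at each level:
Level 0: 4782969
Level 1: 1594323
Level 2: 531441
Level 3: 177147
Level 4: 59049
Level 5: 19683
Level 6: 6561
Level 7: 2187
Level 8: 729
Level 9: 243
Level 10: 81
Level 11: 27
Level 12: 9
Level 13: 3
Level 14: 1

The root is level 0 and the size-1 base case is level 14 (the tree spans levels 0 through 14, i.e. 15 levels counting the root), so the depth is the number of divisions: log_3(4782969) = 14

The recursion tree depth is log_3(4782969) = 14. At each level, the problem size is divided by 3, so it takes 14 divisions to reduce to a base case of size 1. The algorithm makes 4 recursive calls at each level.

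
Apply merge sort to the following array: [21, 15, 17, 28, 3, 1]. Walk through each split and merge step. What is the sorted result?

Merge sort trace:

Split: [21, 15, 17, 28, 3, 1] -> [21, 15, 17] and [28, 3, 1]
  Split: [21, 15, 17] -> [21] and [15, 17]
    Split: [15, 17] -> [15] and [17]
    Merge: [15] + [17] -> [15, 17]
  Merge: [21] + [15, 17] -> [15, 17, 21]
  Split: [28, 3, 1] -> [28] and [3, 1]
    Split: [3, 1] -> [3] and [1]
    Merge: [3] + [1] -> [1, 3]
  Merge: [28] + [1, 3] -> [1, 3, 28]
Merge: [15, 17, 21] + [1, 3, 28] -> [1, 3, 15, 17, 21, 28]

Final sorted array: [1, 3, 15, 17, 21, 28]

The merge sort proceeds by recursively splitting the array and merging sorted halves.
After all merges, the sorted array is [1, 3, 15, 17, 21, 28].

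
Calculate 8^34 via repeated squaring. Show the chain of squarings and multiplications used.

Computing 8^34 by squaring (build up from 8^1; each line after the first costs one multiplication):

8^1 = 8
8^2 = (8^1)^2 = 8^2 = 64
8^4 = (8^2)^2 = 64^2 = 4096
8^8 = (8^4)^2 = 4096^2 = 16777216
8^16 = (8^8)^2 = 16777216^2 = 281474976710656
8^17 = 8 * 8^16 = 8 * 281474976710656 = 2251799813685248
8^34 = (8^17)^2 = 2251799813685248^2 = 5070602400912917605986812821504

Result: 5070602400912917605986812821504
Multiplications needed: 6 (6 lines after 8^1)

8^34 = 5070602400912917605986812821504. Using exponentiation by squaring, this requires 6 multiplications. The key idea: if the exponent is even, square the half-power; if odd, multiply by the base once.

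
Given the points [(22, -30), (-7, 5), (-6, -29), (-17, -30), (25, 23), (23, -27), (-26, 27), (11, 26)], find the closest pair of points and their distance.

Computing all pairwise distances among 8 points:

d((22, -30), (-7, 5)) = 45.4533
d((22, -30), (-6, -29)) = 28.0179
d((22, -30), (-17, -30)) = 39.0
d((22, -30), (25, 23)) = 53.0848
d((22, -30), (23, -27)) = 3.1623 <-- minimum
d((22, -30), (-26, 27)) = 74.5185
d((22, -30), (11, 26)) = 57.0701
d((-7, 5), (-6, -29)) = 34.0147
d((-7, 5), (-17, -30)) = 36.4005
d((-7, 5), (25, 23)) = 36.7151
d((-7, 5), (23, -27)) = 43.8634
d((-7, 5), (-26, 27)) = 29.0689
d((-7, 5), (11, 26)) = 27.6586
d((-6, -29), (-17, -30)) = 11.0454
d((-6, -29), (25, 23)) = 60.5392
d((-6, -29), (23, -27)) = 29.0689
d((-6, -29), (-26, 27)) = 59.4643
d((-6, -29), (11, 26)) = 57.5674
d((-17, -30), (25, 23)) = 67.624
d((-17, -30), (23, -27)) = 40.1123
d((-17, -30), (-26, 27)) = 57.7062
d((-17, -30), (11, 26)) = 62.6099
d((25, 23), (23, -27)) = 50.04
d((25, 23), (-26, 27)) = 51.1566
d((25, 23), (11, 26)) = 14.3178
d((23, -27), (-26, 27)) = 72.9178
d((23, -27), (11, 26)) = 54.3415
d((-26, 27), (11, 26)) = 37.0135

Closest pair: (22, -30) and (23, -27) with distance 3.1623

The closest pair is (22, -30) and (23, -27) with Euclidean distance 3.1623. For 8 points, brute-force pairwise comparison is shown above. For large n, the divide-and-conquer algorithm (sort by x, recurse on halves, check the dividing strip) achieves O(n log n).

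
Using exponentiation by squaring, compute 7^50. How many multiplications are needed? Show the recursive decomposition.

Computing 7^50 by squaring (build up from 7^1; each line after the first costs one multiplication):

7^1 = 7
7^2 = (7^1)^2 = 7^2 = 49
7^3 = 7 * 7^2 = 7 * 49 = 343
7^6 = (7^3)^2 = 343^2 = 117649
7^12 = (7^6)^2 = 117649^2 = 13841287201
7^24 = (7^12)^2 = 13841287201^2 = 191581231380566414401
7^25 = 7 * 7^24 = 7 * 191581231380566414401 = 1341068619663964900807
7^50 = (7^25)^2 = 1341068619663964900807^2 = 1798465042647412146620280340569649349251249

Result: 1798465042647412146620280340569649349251249
Multiplications needed: 7 (7 lines after 7^1)

7^50 = 1798465042647412146620280340569649349251249. Using exponentiation by squaring, this requires 7 multiplications. The key idea: if the exponent is even, square the half-power; if odd, multiply by the base once.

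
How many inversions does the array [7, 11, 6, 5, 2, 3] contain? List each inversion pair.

Finding inversions in [7, 11, 6, 5, 2, 3]:

(0, 2): arr[0]=7 > arr[2]=6
(0, 3): arr[0]=7 > arr[3]=5
(0, 4): arr[0]=7 > arr[4]=2
(0, 5): arr[0]=7 > arr[5]=3
(1, 2): arr[1]=11 > arr[2]=6
(1, 3): arr[1]=11 > arr[3]=5
(1, 4): arr[1]=11 > arr[4]=2
(1, 5): arr[1]=11 > arr[5]=3
(2, 3): arr[2]=6 > arr[3]=5
(2, 4): arr[2]=6 > arr[4]=2
(2, 5): arr[2]=6 > arr[5]=3
(3, 4): arr[3]=5 > arr[4]=2
(3, 5): arr[3]=5 > arr[5]=3

Total inversions: 13

The array has 13 inversion(s): (0,2), (0,3), (0,4), (0,5), (1,2), (1,3), (1,4), (1,5), (2,3), (2,4), (2,5), (3,4), (3,5). Each pair (i,j) satisfies i < j and arr[i] > arr[j].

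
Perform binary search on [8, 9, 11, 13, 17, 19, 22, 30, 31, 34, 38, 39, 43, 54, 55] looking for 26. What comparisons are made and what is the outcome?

Binary search for 26 in [8, 9, 11, 13, 17, 19, 22, 30, 31, 34, 38, 39, 43, 54, 55]:

lo=0, hi=14, mid=7, arr[mid]=30 -> 30 > 26, search left half
lo=0, hi=6, mid=3, arr[mid]=13 -> 13 < 26, search right half
lo=4, hi=6, mid=5, arr[mid]=19 -> 19 < 26, search right half
lo=6, hi=6, mid=6, arr[mid]=22 -> 22 < 26, search right half
lo=7 > hi=6, target 26 not found

Binary search determines that 26 is not in the array after 4 comparisons. The search space was exhausted without finding the target.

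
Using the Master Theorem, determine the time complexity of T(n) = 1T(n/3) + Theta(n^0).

Master Theorem for T(n) = 1T(n/3) + O(n^0):

a = 1, b = 3, c = 0
log_b(a) = log_3(1) = 0.0000

Case 2: c = 0 = log_3(1) = 0.0000
T(n) = O(n^0 log n) = O(log n)

For T(n) = 1T(n/3) + O(n^0): log_3(1) = 0.0000. This is Case 2 of the Master Theorem (c = log_b(a), equal work at all levels), giving O(log n).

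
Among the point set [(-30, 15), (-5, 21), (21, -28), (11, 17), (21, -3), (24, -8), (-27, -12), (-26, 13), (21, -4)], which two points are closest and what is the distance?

Computing all pairwise distances among 9 points:

d((-30, 15), (-5, 21)) = 25.7099
d((-30, 15), (21, -28)) = 66.7083
d((-30, 15), (11, 17)) = 41.0488
d((-30, 15), (21, -3)) = 54.0833
d((-30, 15), (24, -8)) = 58.6941
d((-30, 15), (-27, -12)) = 27.1662
d((-30, 15), (-26, 13)) = 4.4721
d((-30, 15), (21, -4)) = 54.4243
d((-5, 21), (21, -28)) = 55.4707
d((-5, 21), (11, 17)) = 16.4924
d((-5, 21), (21, -3)) = 35.3836
d((-5, 21), (24, -8)) = 41.0122
d((-5, 21), (-27, -12)) = 39.6611
d((-5, 21), (-26, 13)) = 22.4722
d((-5, 21), (21, -4)) = 36.0694
d((21, -28), (11, 17)) = 46.0977
d((21, -28), (21, -3)) = 25.0
d((21, -28), (24, -8)) = 20.2237
d((21, -28), (-27, -12)) = 50.5964
d((21, -28), (-26, 13)) = 62.3699
d((21, -28), (21, -4)) = 24.0
d((11, 17), (21, -3)) = 22.3607
d((11, 17), (24, -8)) = 28.178
d((11, 17), (-27, -12)) = 47.8017
d((11, 17), (-26, 13)) = 37.2156
d((11, 17), (21, -4)) = 23.2594
d((21, -3), (24, -8)) = 5.831
d((21, -3), (-27, -12)) = 48.8365
d((21, -3), (-26, 13)) = 49.6488
d((21, -3), (21, -4)) = 1.0 <-- minimum
d((24, -8), (-27, -12)) = 51.1566
d((24, -8), (-26, 13)) = 54.231
d((24, -8), (21, -4)) = 5.0
d((-27, -12), (-26, 13)) = 25.02
d((-27, -12), (21, -4)) = 48.6621
d((-26, 13), (21, -4)) = 49.98

Closest pair: (21, -3) and (21, -4) with distance 1.0

The closest pair is (21, -3) and (21, -4) with Euclidean distance 1.0. For 9 points, brute-force pairwise comparison is shown above. For large n, the divide-and-conquer algorithm (sort by x, recurse on halves, check the dividing strip) achieves O(n log n).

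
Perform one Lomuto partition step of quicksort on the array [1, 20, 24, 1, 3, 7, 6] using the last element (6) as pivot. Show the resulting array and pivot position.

Lomuto partition with pivot = 6:

Initial array: [1, 20, 24, 1, 3, 7, 6]

arr[0]=1 <= 6: swap with position 0, array becomes [1, 20, 24, 1, 3, 7, 6]
arr[1]=20 > 6: no swap
arr[2]=24 > 6: no swap
arr[3]=1 <= 6: swap with position 1, array becomes [1, 1, 24, 20, 3, 7, 6]
arr[4]=3 <= 6: swap with position 2, array becomes [1, 1, 3, 20, 24, 7, 6]
arr[5]=7 > 6: no swap

Place pivot at position 3: [1, 1, 3, 6, 24, 7, 20]
Pivot position: 3

After partitioning with pivot 6, the array becomes [1, 1, 3, 6, 24, 7, 20]. The pivot is placed at index 3. All elements to the left of the pivot are <= 6, and all elements to the right are > 6.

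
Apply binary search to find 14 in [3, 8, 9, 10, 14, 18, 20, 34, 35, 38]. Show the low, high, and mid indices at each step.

Binary search for 14 in [3, 8, 9, 10, 14, 18, 20, 34, 35, 38]:

lo=0, hi=9, mid=4, arr[mid]=14 -> Found target at index 4!

Binary search finds 14 at index 4 after 1 comparisons. The search repeatedly halves the search space by comparing with the middle element.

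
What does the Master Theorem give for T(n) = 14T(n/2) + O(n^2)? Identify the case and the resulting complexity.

Master Theorem for T(n) = 14T(n/2) + O(n^2):

a = 14, b = 2, c = 2
log_b(a) = log_2(14) = 3.8074

Case 1: c = 2 < log_2(14) = 3.8074
T(n) = O(n^(log_2 14))

For T(n) = 14T(n/2) + O(n^2): log_2(14) = 3.8074. This is Case 1 of the Master Theorem (c < log_b(a), work dominated by leaves), giving O(n^(log_2 14)).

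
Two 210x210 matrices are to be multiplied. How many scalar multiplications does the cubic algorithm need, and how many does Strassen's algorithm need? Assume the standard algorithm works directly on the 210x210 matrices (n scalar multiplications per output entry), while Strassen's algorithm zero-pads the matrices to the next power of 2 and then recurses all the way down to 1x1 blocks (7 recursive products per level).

Matrix multiplication for 210x210 matrices:

Strassen's algorithm requires power-of-2 dimensions. Pad 210x210 to 256x256 (next power of 2).

Standard algorithm: 210^3 = 9261000 multiplications
Strassen's algorithm: 7^(log2(256)) = 7^8 = 5764801 multiplications
Savings: 9261000 - 5764801 = 3496199 multiplications

Standard: 9261000 multiplications (210^3). Strassen: 5764801 multiplications (7^8, after padding to 256x256). Strassen reduces 8 recursive multiplications to 7 at each level.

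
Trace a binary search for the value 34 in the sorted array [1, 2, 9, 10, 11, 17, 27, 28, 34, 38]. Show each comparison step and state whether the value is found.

Binary search for 34 in [1, 2, 9, 10, 11, 17, 27, 28, 34, 38]:

lo=0, hi=9, mid=4, arr[mid]=11 -> 11 < 34, search right half
lo=5, hi=9, mid=7, arr[mid]=28 -> 28 < 34, search right half
lo=8, hi=9, mid=8, arr[mid]=34 -> Found target at index 8!

Binary search finds 34 at index 8 after 3 comparisons. The search repeatedly halves the search space by comparing with the middle element.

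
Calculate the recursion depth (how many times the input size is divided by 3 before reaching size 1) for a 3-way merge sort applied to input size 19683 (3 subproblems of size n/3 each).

For divide and conquer with division factor 3:

Problem sizes at each level:
Level 0: 19683
Level 1: 6561
Level 2: 2187
Level 3: 729
Level 4: 243
Level 5: 81
Level 6: 27
Level 7: 9
Level 8: 3
Level 9: 1

The root is level 0 and the size-1 base case is level 9 (the tree spans levels 0 through 9, i.e. 10 levels counting the root), so the depth is the number of divisions: log_3(19683) = 9

The recursion tree depth is log_3(19683) = 9. At each level, the problem size is divided by 3, so it takes 9 divisions to reduce to a base case of size 1. The algorithm makes 3 recursive calls at each level.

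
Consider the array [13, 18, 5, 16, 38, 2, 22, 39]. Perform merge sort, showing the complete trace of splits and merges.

Merge sort trace:

Split: [13, 18, 5, 16, 38, 2, 22, 39] -> [13, 18, 5, 16] and [38, 2, 22, 39]
  Split: [13, 18, 5, 16] -> [13, 18] and [5, 16]
    Split: [13, 18] -> [13] and [18]
    Merge: [13] + [18] -> [13, 18]
    Split: [5, 16] -> [5] and [16]
    Merge: [5] + [16] -> [5, 16]
  Merge: [13, 18] + [5, 16] -> [5, 13, 16, 18]
  Split: [38, 2, 22, 39] -> [38, 2] and [22, 39]
    Split: [38, 2] -> [38] and [2]
    Merge: [38] + [2] -> [2, 38]
    Split: [22, 39] -> [22] and [39]
    Merge: [22] + [39] -> [22, 39]
  Merge: [2, 38] + [22, 39] -> [2, 22, 38, 39]
Merge: [5, 13, 16, 18] + [2, 22, 38, 39] -> [2, 5, 13, 16, 18, 22, 38, 39]

Final sorted array: [2, 5, 13, 16, 18, 22, 38, 39]

The merge sort proceeds by recursively splitting the array and merging sorted halves.
After all merges, the sorted array is [2, 5, 13, 16, 18, 22, 38, 39].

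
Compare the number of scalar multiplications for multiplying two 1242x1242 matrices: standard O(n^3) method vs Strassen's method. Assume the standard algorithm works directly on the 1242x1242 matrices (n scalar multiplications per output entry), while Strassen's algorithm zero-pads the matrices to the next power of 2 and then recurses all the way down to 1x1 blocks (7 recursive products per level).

Matrix multiplication for 1242x1242 matrices:

Strassen's algorithm requires power-of-2 dimensions. Pad 1242x1242 to 2048x2048 (next power of 2).

Standard algorithm: 1242^3 = 1915864488 multiplications
Strassen's algorithm: 7^(log2(2048)) = 7^11 = 1977326743 multiplications
Difference: 1915864488 - 1977326743 = -61462255 (Strassen uses MORE here due to padding overhead — for small or just-over-power-of-2 n, padding can outweigh the per-level savings)

Standard: 1915864488 multiplications (1242^3). Strassen: 1977326743 multiplications (7^11, after padding to 2048x2048). Strassen reduces 8 recursive multiplications to 7 at each level.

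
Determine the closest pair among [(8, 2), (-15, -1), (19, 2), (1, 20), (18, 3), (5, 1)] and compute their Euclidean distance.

Computing all pairwise distances among 6 points:

d((8, 2), (-15, -1)) = 23.1948
d((8, 2), (19, 2)) = 11.0
d((8, 2), (1, 20)) = 19.3132
d((8, 2), (18, 3)) = 10.0499
d((8, 2), (5, 1)) = 3.1623
d((-15, -1), (19, 2)) = 34.1321
d((-15, -1), (1, 20)) = 26.4008
d((-15, -1), (18, 3)) = 33.2415
d((-15, -1), (5, 1)) = 20.0998
d((19, 2), (1, 20)) = 25.4558
d((19, 2), (18, 3)) = 1.4142 <-- minimum
d((19, 2), (5, 1)) = 14.0357
d((1, 20), (18, 3)) = 24.0416
d((1, 20), (5, 1)) = 19.4165
d((18, 3), (5, 1)) = 13.1529

Closest pair: (19, 2) and (18, 3) with distance 1.4142

The closest pair is (19, 2) and (18, 3) with Euclidean distance 1.4142. For 6 points, brute-force pairwise comparison is shown above. For large n, the divide-and-conquer algorithm (sort by x, recurse on halves, check the dividing strip) achieves O(n log n).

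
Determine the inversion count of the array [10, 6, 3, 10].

Finding inversions in [10, 6, 3, 10]:

(0, 1): arr[0]=10 > arr[1]=6
(0, 2): arr[0]=10 > arr[2]=3
(1, 2): arr[1]=6 > arr[2]=3

Total inversions: 3

The array has 3 inversion(s): (0,1), (0,2), (1,2). Each pair (i,j) satisfies i < j and arr[i] > arr[j].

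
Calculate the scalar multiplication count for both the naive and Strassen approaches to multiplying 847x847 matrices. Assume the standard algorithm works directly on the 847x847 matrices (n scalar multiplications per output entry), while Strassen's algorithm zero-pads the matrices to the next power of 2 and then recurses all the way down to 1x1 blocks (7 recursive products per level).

Matrix multiplication for 847x847 matrices:

Strassen's algorithm requires power-of-2 dimensions. Pad 847x847 to 1024x1024 (next power of 2).

Standard algorithm: 847^3 = 607645423 multiplications
Strassen's algorithm: 7^(log2(1024)) = 7^10 = 282475249 multiplications
Savings: 607645423 - 282475249 = 325170174 multiplications

Standard: 607645423 multiplications (847^3). Strassen: 282475249 multiplications (7^10, after padding to 1024x1024). Strassen reduces 8 recursive multiplications to 7 at each level.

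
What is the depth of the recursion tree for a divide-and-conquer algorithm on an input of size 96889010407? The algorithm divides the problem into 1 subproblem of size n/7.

For divide and conquer with division factor 7:

Problem sizes at each level:
Level 0: 96889010407
Level 1: 13841287201
Level 2: 1977326743
Level 3: 282475249
Level 4: 40353607
Level 5: 5764801
Level 6: 823543
Level 7: 117649
Level 8: 16807
Level 9: 2401
Level 10: 343
Level 11: 49
Level 12: 7
Level 13: 1

The root is level 0 and the size-1 base case is level 13 (the tree spans levels 0 through 13, i.e. 14 levels counting the root), so the depth is the number of divisions: log_7(96889010407) = 13

The recursion tree depth is log_7(96889010407) = 13. At each level, the problem size is divided by 7, so it takes 13 divisions to reduce to a base case of size 1. The algorithm makes 1 recursive call at each level.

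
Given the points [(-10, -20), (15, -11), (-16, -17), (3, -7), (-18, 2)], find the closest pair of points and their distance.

Computing all pairwise distances among 5 points:

d((-10, -20), (15, -11)) = 26.5707
d((-10, -20), (-16, -17)) = 6.7082 <-- minimum
d((-10, -20), (3, -7)) = 18.3848
d((-10, -20), (-18, 2)) = 23.4094
d((15, -11), (-16, -17)) = 31.5753
d((15, -11), (3, -7)) = 12.6491
d((15, -11), (-18, 2)) = 35.4683
d((-16, -17), (3, -7)) = 21.4709
d((-16, -17), (-18, 2)) = 19.105
d((3, -7), (-18, 2)) = 22.8473

Closest pair: (-10, -20) and (-16, -17) with distance 6.7082

The closest pair is (-10, -20) and (-16, -17) with Euclidean distance 6.7082. For 5 points, brute-force pairwise comparison is shown above. For large n, the divide-and-conquer algorithm (sort by x, recurse on halves, check the dividing strip) achieves O(n log n).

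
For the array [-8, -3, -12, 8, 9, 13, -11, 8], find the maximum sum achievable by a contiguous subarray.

Using Kadane's algorithm on [-8, -3, -12, 8, 9, 13, -11, 8]:

Scanning through the array:
Position 1 (value -3): max_ending_here = -3, max_so_far = -3
Position 2 (value -12): max_ending_here = -12, max_so_far = -3
Position 3 (value 8): max_ending_here = 8, max_so_far = 8
Position 4 (value 9): max_ending_here = 17, max_so_far = 17
Position 5 (value 13): max_ending_here = 30, max_so_far = 30
Position 6 (value -11): max_ending_here = 19, max_so_far = 30
Position 7 (value 8): max_ending_here = 27, max_so_far = 30

Maximum subarray: [8, 9, 13]
Maximum sum: 30

The maximum subarray is [8, 9, 13] with sum 30. This subarray runs from index 3 to index 5.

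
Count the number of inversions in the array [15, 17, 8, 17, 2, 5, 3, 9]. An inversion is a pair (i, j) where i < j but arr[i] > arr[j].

Finding inversions in [15, 17, 8, 17, 2, 5, 3, 9]:

(0, 2): arr[0]=15 > arr[2]=8
(0, 4): arr[0]=15 > arr[4]=2
(0, 5): arr[0]=15 > arr[5]=5
(0, 6): arr[0]=15 > arr[6]=3
(0, 7): arr[0]=15 > arr[7]=9
(1, 2): arr[1]=17 > arr[2]=8
(1, 4): arr[1]=17 > arr[4]=2
(1, 5): arr[1]=17 > arr[5]=5
(1, 6): arr[1]=17 > arr[6]=3
(1, 7): arr[1]=17 > arr[7]=9
(2, 4): arr[2]=8 > arr[4]=2
(2, 5): arr[2]=8 > arr[5]=5
(2, 6): arr[2]=8 > arr[6]=3
(3, 4): arr[3]=17 > arr[4]=2
(3, 5): arr[3]=17 > arr[5]=5
(3, 6): arr[3]=17 > arr[6]=3
(3, 7): arr[3]=17 > arr[7]=9
(5, 6): arr[5]=5 > arr[6]=3

Total inversions: 18

The array has 18 inversion(s): (0,2), (0,4), (0,5), (0,6), (0,7), (1,2), (1,4), (1,5), (1,6), (1,7), (2,4), (2,5), (2,6), (3,4), (3,5), (3,6), (3,7), (5,6). Each pair (i,j) satisfies i < j and arr[i] > arr[j].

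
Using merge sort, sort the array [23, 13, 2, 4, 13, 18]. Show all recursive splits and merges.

Merge sort trace:

Split: [23, 13, 2, 4, 13, 18] -> [23, 13, 2] and [4, 13, 18]
  Split: [23, 13, 2] -> [23] and [13, 2]
    Split: [13, 2] -> [13] and [2]
    Merge: [13] + [2] -> [2, 13]
  Merge: [23] + [2, 13] -> [2, 13, 23]
  Split: [4, 13, 18] -> [4] and [13, 18]
    Split: [13, 18] -> [13] and [18]
    Merge: [13] + [18] -> [13, 18]
  Merge: [4] + [13, 18] -> [4, 13, 18]
Merge: [2, 13, 23] + [4, 13, 18] -> [2, 4, 13, 13, 18, 23]

Final sorted array: [2, 4, 13, 13, 18, 23]

The merge sort proceeds by recursively splitting the array and merging sorted halves.
After all merges, the sorted array is [2, 4, 13, 13, 18, 23].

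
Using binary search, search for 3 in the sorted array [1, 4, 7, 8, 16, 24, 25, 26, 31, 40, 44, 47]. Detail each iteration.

Binary search for 3 in [1, 4, 7, 8, 16, 24, 25, 26, 31, 40, 44, 47]:

lo=0, hi=11, mid=5, arr[mid]=24 -> 24 > 3, search left half
lo=0, hi=4, mid=2, arr[mid]=7 -> 7 > 3, search left half
lo=0, hi=1, mid=0, arr[mid]=1 -> 1 < 3, search right half
lo=1, hi=1, mid=1, arr[mid]=4 -> 4 > 3, search left half
lo=1 > hi=0, target 3 not found

Binary search determines that 3 is not in the array after 4 comparisons. The search space was exhausted without finding the target.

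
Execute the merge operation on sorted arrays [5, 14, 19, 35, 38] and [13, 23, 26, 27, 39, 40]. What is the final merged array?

Merging process:

Compare 5 vs 13: take 5 from left. Merged: [5]
Compare 14 vs 13: take 13 from right. Merged: [5, 13]
Compare 14 vs 23: take 14 from left. Merged: [5, 13, 14]
Compare 19 vs 23: take 19 from left. Merged: [5, 13, 14, 19]
Compare 35 vs 23: take 23 from right. Merged: [5, 13, 14, 19, 23]
Compare 35 vs 26: take 26 from right. Merged: [5, 13, 14, 19, 23, 26]
Compare 35 vs 27: take 27 from right. Merged: [5, 13, 14, 19, 23, 26, 27]
Compare 35 vs 39: take 35 from left. Merged: [5, 13, 14, 19, 23, 26, 27, 35]
Compare 38 vs 39: take 38 from left. Merged: [5, 13, 14, 19, 23, 26, 27, 35, 38]
Append remaining from right: [39, 40]. Merged: [5, 13, 14, 19, 23, 26, 27, 35, 38, 39, 40]

Final merged array: [5, 13, 14, 19, 23, 26, 27, 35, 38, 39, 40]
Total comparisons: 9

The merged array is [5, 13, 14, 19, 23, 26, 27, 35, 38, 39, 40], requiring 9 comparisons. The merge step runs in O(n) time where n is the total number of elements.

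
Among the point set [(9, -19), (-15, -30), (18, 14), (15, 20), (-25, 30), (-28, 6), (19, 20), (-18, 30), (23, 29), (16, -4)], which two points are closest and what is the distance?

Computing all pairwise distances among 10 points:

d((9, -19), (-15, -30)) = 26.4008
d((9, -19), (18, 14)) = 34.2053
d((9, -19), (15, 20)) = 39.4588
d((9, -19), (-25, 30)) = 59.6406
d((9, -19), (-28, 6)) = 44.6542
d((9, -19), (19, 20)) = 40.2616
d((9, -19), (-18, 30)) = 55.9464
d((9, -19), (23, 29)) = 50.0
d((9, -19), (16, -4)) = 16.5529
d((-15, -30), (18, 14)) = 55.0
d((-15, -30), (15, 20)) = 58.3095
d((-15, -30), (-25, 30)) = 60.8276
d((-15, -30), (-28, 6)) = 38.2753
d((-15, -30), (19, 20)) = 60.4649
d((-15, -30), (-18, 30)) = 60.075
d((-15, -30), (23, 29)) = 70.1783
d((-15, -30), (16, -4)) = 40.4599
d((18, 14), (15, 20)) = 6.7082
d((18, 14), (-25, 30)) = 45.8803
d((18, 14), (-28, 6)) = 46.6905
d((18, 14), (19, 20)) = 6.0828
d((18, 14), (-18, 30)) = 39.3954
d((18, 14), (23, 29)) = 15.8114
d((18, 14), (16, -4)) = 18.1108
d((15, 20), (-25, 30)) = 41.2311
d((15, 20), (-28, 6)) = 45.2217
d((15, 20), (19, 20)) = 4.0 <-- minimum
d((15, 20), (-18, 30)) = 34.4819
d((15, 20), (23, 29)) = 12.0416
d((15, 20), (16, -4)) = 24.0208
d((-25, 30), (-28, 6)) = 24.1868
d((-25, 30), (19, 20)) = 45.1221
d((-25, 30), (-18, 30)) = 7.0
d((-25, 30), (23, 29)) = 48.0104
d((-25, 30), (16, -4)) = 53.2635
d((-28, 6), (19, 20)) = 49.0408
d((-28, 6), (-18, 30)) = 26.0
d((-28, 6), (23, 29)) = 55.9464
d((-28, 6), (16, -4)) = 45.1221
d((19, 20), (-18, 30)) = 38.3275
d((19, 20), (23, 29)) = 9.8489
d((19, 20), (16, -4)) = 24.1868
d((-18, 30), (23, 29)) = 41.0122
d((-18, 30), (16, -4)) = 48.0833
d((23, 29), (16, -4)) = 33.7343

Closest pair: (15, 20) and (19, 20) with distance 4.0

The closest pair is (15, 20) and (19, 20) with Euclidean distance 4.0. For 10 points, brute-force pairwise comparison is shown above. For large n, the divide-and-conquer algorithm (sort by x, recurse on halves, check the dividing strip) achieves O(n log n).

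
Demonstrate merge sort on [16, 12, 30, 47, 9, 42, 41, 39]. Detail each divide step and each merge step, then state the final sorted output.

Merge sort trace:

Split: [16, 12, 30, 47, 9, 42, 41, 39] -> [16, 12, 30, 47] and [9, 42, 41, 39]
  Split: [16, 12, 30, 47] -> [16, 12] and [30, 47]
    Split: [16, 12] -> [16] and [12]
    Merge: [16] + [12] -> [12, 16]
    Split: [30, 47] -> [30] and [47]
    Merge: [30] + [47] -> [30, 47]
  Merge: [12, 16] + [30, 47] -> [12, 16, 30, 47]
  Split: [9, 42, 41, 39] -> [9, 42] and [41, 39]
    Split: [9, 42] -> [9] and [42]
    Merge: [9] + [42] -> [9, 42]
    Split: [41, 39] -> [41] and [39]
    Merge: [41] + [39] -> [39, 41]
  Merge: [9, 42] + [39, 41] -> [9, 39, 41, 42]
Merge: [12, 16, 30, 47] + [9, 39, 41, 42] -> [9, 12, 16, 30, 39, 41, 42, 47]

Final sorted array: [9, 12, 16, 30, 39, 41, 42, 47]

The merge sort proceeds by recursively splitting the array and merging sorted halves.
After all merges, the sorted array is [9, 12, 16, 30, 39, 41, 42, 47].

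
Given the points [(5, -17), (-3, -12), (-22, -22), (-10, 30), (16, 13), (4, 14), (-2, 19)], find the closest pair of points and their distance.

Computing all pairwise distances among 7 points:

d((5, -17), (-3, -12)) = 9.434
d((5, -17), (-22, -22)) = 27.4591
d((5, -17), (-10, 30)) = 49.3356
d((5, -17), (16, 13)) = 31.9531
d((5, -17), (4, 14)) = 31.0161
d((5, -17), (-2, 19)) = 36.6742
d((-3, -12), (-22, -22)) = 21.4709
d((-3, -12), (-10, 30)) = 42.5793
d((-3, -12), (16, 13)) = 31.4006
d((-3, -12), (4, 14)) = 26.9258
d((-3, -12), (-2, 19)) = 31.0161
d((-22, -22), (-10, 30)) = 53.3667
d((-22, -22), (16, 13)) = 51.6624
d((-22, -22), (4, 14)) = 44.4072
d((-22, -22), (-2, 19)) = 45.618
d((-10, 30), (16, 13)) = 31.0644
d((-10, 30), (4, 14)) = 21.2603
d((-10, 30), (-2, 19)) = 13.6015
d((16, 13), (4, 14)) = 12.0416
d((16, 13), (-2, 19)) = 18.9737
d((4, 14), (-2, 19)) = 7.8102 <-- minimum

Closest pair: (4, 14) and (-2, 19) with distance 7.8102

The closest pair is (4, 14) and (-2, 19) with Euclidean distance 7.8102. For 7 points, brute-force pairwise comparison is shown above. For large n, the divide-and-conquer algorithm (sort by x, recurse on halves, check the dividing strip) achieves O(n log n).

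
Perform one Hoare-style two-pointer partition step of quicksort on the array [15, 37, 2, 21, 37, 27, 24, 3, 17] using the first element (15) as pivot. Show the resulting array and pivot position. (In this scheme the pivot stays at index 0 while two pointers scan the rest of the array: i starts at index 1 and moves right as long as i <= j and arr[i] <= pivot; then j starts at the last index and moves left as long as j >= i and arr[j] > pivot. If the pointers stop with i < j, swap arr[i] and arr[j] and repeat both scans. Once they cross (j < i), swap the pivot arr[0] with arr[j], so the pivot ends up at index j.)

Hoare-style two-pointer partition with pivot = 15:

Initial array: [15, 37, 2, 21, 37, 27, 24, 3, 17]

Pointers start at i = 1, j = 8.
i stops at index 1 (arr[1]=37 > 15), j stops at index 7 (arr[7]=3 <= 15): swap arr[1] and arr[7], array becomes [15, 3, 2, 21, 37, 27, 24, 37, 17]
i ends at 3, j ends at 2: the pointers have crossed (j < i), so scanning stops.

Swap pivot arr[0] with arr[2] to place pivot at position 2: [2, 3, 15, 21, 37, 27, 24, 37, 17]
Pivot position: 2

After partitioning with pivot 15, the array becomes [2, 3, 15, 21, 37, 27, 24, 37, 17]. The pivot is placed at index 2. All elements to the left of the pivot are <= 15, and all elements to the right are > 15.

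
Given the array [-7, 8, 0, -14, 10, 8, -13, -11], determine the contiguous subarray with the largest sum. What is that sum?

Using Kadane's algorithm on [-7, 8, 0, -14, 10, 8, -13, -11]:

Scanning through the array:
Position 1 (value 8): max_ending_here = 8, max_so_far = 8
Position 2 (value 0): max_ending_here = 8, max_so_far = 8
Position 3 (value -14): max_ending_here = -6, max_so_far = 8
Position 4 (value 10): max_ending_here = 10, max_so_far = 10
Position 5 (value 8): max_ending_here = 18, max_so_far = 18
Position 6 (value -13): max_ending_here = 5, max_so_far = 18
Position 7 (value -11): max_ending_here = -6, max_so_far = 18

Maximum subarray: [10, 8]
Maximum sum: 18

The maximum subarray is [10, 8] with sum 18. This subarray runs from index 4 to index 5.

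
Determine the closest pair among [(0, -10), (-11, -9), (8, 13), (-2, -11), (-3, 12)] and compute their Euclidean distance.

Computing all pairwise distances among 5 points:

d((0, -10), (-11, -9)) = 11.0454
d((0, -10), (8, 13)) = 24.3516
d((0, -10), (-2, -11)) = 2.2361 <-- minimum
d((0, -10), (-3, 12)) = 22.2036
d((-11, -9), (8, 13)) = 29.0689
d((-11, -9), (-2, -11)) = 9.2195
d((-11, -9), (-3, 12)) = 22.4722
d((8, 13), (-2, -11)) = 26.0
d((8, 13), (-3, 12)) = 11.0454
d((-2, -11), (-3, 12)) = 23.0217

Closest pair: (0, -10) and (-2, -11) with distance 2.2361

The closest pair is (0, -10) and (-2, -11) with Euclidean distance 2.2361. For 5 points, brute-force pairwise comparison is shown above. For large n, the divide-and-conquer algorithm (sort by x, recurse on halves, check the dividing strip) achieves O(n log n).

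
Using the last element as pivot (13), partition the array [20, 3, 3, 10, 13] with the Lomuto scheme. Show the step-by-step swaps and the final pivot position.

Lomuto partition with pivot = 13:

Initial array: [20, 3, 3, 10, 13]

arr[0]=20 > 13: no swap
arr[1]=3 <= 13: swap with position 0, array becomes [3, 20, 3, 10, 13]
arr[2]=3 <= 13: swap with position 1, array becomes [3, 3, 20, 10, 13]
arr[3]=10 <= 13: swap with position 2, array becomes [3, 3, 10, 20, 13]

Place pivot at position 3: [3, 3, 10, 13, 20]
Pivot position: 3

After partitioning with pivot 13, the array becomes [3, 3, 10, 13, 20]. The pivot is placed at index 3. All elements to the left of the pivot are <= 13, and all elements to the right are > 13.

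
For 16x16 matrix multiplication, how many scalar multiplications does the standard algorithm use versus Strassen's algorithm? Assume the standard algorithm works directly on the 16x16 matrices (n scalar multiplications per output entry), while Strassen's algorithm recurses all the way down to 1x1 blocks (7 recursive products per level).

Matrix multiplication for 16x16 matrices:

Standard algorithm: 16^3 = 4096 multiplications
Strassen's algorithm: 7^(log2(16)) = 7^4 = 2401 multiplications
Savings: 4096 - 2401 = 1695 multiplications

Standard: 4096 multiplications (16^3). Strassen: 2401 multiplications (7^4). Strassen reduces 8 recursive multiplications to 7 at each level.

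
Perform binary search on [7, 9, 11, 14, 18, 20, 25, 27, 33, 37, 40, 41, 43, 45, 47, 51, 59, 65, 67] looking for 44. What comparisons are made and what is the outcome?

Binary search for 44 in [7, 9, 11, 14, 18, 20, 25, 27, 33, 37, 40, 41, 43, 45, 47, 51, 59, 65, 67]:

lo=0, hi=18, mid=9, arr[mid]=37 -> 37 < 44, search right half
lo=10, hi=18, mid=14, arr[mid]=47 -> 47 > 44, search left half
lo=10, hi=13, mid=11, arr[mid]=41 -> 41 < 44, search right half
lo=12, hi=13, mid=12, arr[mid]=43 -> 43 < 44, search right half
lo=13, hi=13, mid=13, arr[mid]=45 -> 45 > 44, search left half
lo=13 > hi=12, target 44 not found

Binary search determines that 44 is not in the array after 5 comparisons. The search space was exhausted without finding the target.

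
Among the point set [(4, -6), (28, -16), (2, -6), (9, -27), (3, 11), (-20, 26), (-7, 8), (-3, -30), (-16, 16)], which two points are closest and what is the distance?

Computing all pairwise distances among 9 points:

d((4, -6), (28, -16)) = 26.0
d((4, -6), (2, -6)) = 2.0 <-- minimum
d((4, -6), (9, -27)) = 21.587
d((4, -6), (3, 11)) = 17.0294
d((4, -6), (-20, 26)) = 40.0
d((4, -6), (-7, 8)) = 17.8045
d((4, -6), (-3, -30)) = 25.0
d((4, -6), (-16, 16)) = 29.7321
d((28, -16), (2, -6)) = 27.8568
d((28, -16), (9, -27)) = 21.9545
d((28, -16), (3, 11)) = 36.7967
d((28, -16), (-20, 26)) = 63.7809
d((28, -16), (-7, 8)) = 42.4382
d((28, -16), (-3, -30)) = 34.0147
d((28, -16), (-16, 16)) = 54.4059
d((2, -6), (9, -27)) = 22.1359
d((2, -6), (3, 11)) = 17.0294
d((2, -6), (-20, 26)) = 38.833
d((2, -6), (-7, 8)) = 16.6433
d((2, -6), (-3, -30)) = 24.5153
d((2, -6), (-16, 16)) = 28.4253
d((9, -27), (3, 11)) = 38.4708
d((9, -27), (-20, 26)) = 60.4152
d((9, -27), (-7, 8)) = 38.4838
d((9, -27), (-3, -30)) = 12.3693
d((9, -27), (-16, 16)) = 49.7393
d((3, 11), (-20, 26)) = 27.4591
d((3, 11), (-7, 8)) = 10.4403
d((3, 11), (-3, -30)) = 41.4367
d((3, 11), (-16, 16)) = 19.6469
d((-20, 26), (-7, 8)) = 22.2036
d((-20, 26), (-3, -30)) = 58.5235
d((-20, 26), (-16, 16)) = 10.7703
d((-7, 8), (-3, -30)) = 38.2099
d((-7, 8), (-16, 16)) = 12.0416
d((-3, -30), (-16, 16)) = 47.8017

Closest pair: (4, -6) and (2, -6) with distance 2.0

The closest pair is (4, -6) and (2, -6) with Euclidean distance 2.0. For 9 points, brute-force pairwise comparison is shown above. For large n, the divide-and-conquer algorithm (sort by x, recurse on halves, check the dividing strip) achieves O(n log n).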